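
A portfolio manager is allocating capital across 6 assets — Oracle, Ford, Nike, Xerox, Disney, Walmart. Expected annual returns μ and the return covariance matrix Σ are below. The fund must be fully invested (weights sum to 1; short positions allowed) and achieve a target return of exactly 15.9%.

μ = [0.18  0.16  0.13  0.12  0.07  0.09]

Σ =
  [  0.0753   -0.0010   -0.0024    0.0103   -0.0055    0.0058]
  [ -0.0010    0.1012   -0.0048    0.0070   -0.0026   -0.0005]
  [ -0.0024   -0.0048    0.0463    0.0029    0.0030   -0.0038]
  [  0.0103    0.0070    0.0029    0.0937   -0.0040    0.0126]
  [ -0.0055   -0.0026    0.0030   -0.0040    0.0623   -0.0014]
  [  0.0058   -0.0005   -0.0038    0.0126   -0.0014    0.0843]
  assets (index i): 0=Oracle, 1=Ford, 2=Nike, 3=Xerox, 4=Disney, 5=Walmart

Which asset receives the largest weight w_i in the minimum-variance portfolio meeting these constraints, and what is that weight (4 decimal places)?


Oracle (0.3964)

u=Σ⁻¹μ = [2.4363  1.7398  3.0624  0.7154  1.3314  0.9635]
v=Σ⁻¹𝟙 = [13.6127  11.1249  22.8319  6.8600  17.3120  11.2832]
a=μᵀu=1.380793  b=𝟙ᵀu=10.248936  c=𝟙ᵀv=83.024604  D=ac−b²=9.599143
λ₁=(c·0.159−b)/D = (83.024604·0.159−10.248936)/9.599143 = 0.307525
λ₂=(a−b·0.159)/D = (1.380793−10.248936·0.159)/9.599143 = -0.025918
w* = 0.307525·u + -0.025918·v:
  w_0 = 0.307525·2.4363 + -0.025918·13.6127 = 0.3964  (Oracle)
  w_1 = 0.307525·1.7398 + -0.025918·11.1249 = 0.2467  (Ford)
  w_2 = 0.307525·3.0624 + -0.025918·22.8319 = 0.3500  (Nike)
  w_3 = 0.307525·0.7154 + -0.025918·6.8600 = 0.0422  (Xerox)
  w_4 = 0.307525·1.3314 + -0.025918·17.3120 = -0.0392  (Disney)
  w_5 = 0.307525·0.9635 + -0.025918·11.2832 = 0.0039  (Walmart)
Σw_i=1.0000  μᵀw=0.1590
σ²=wᵀΣw=λ₁·μ_p+λ₂ = 0.307525·0.159 + -0.025918 = 0.022979 ≈ 0.0230


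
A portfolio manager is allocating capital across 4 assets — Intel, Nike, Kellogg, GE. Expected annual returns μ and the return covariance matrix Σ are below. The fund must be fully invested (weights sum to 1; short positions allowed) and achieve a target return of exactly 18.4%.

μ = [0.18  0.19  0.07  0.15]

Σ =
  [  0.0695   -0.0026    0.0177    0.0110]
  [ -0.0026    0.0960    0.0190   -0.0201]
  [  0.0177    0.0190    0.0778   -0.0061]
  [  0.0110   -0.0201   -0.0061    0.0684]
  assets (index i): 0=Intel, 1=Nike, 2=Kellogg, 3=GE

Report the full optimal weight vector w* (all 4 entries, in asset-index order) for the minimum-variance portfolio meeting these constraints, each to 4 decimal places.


0.3590  0.3920  -0.0944  0.3433

p=Σ⁻¹μ = [2.2916  2.5921  -0.0522  2.5815]
q=Σ⁻¹𝟙 = [9.8116  12.5884  8.9220  17.5369]
a=μᵀp=1.288552  b=𝟙ᵀp=7.412947  c=𝟙ᵀq=48.858830  D=ac−b²=8.005366
λ₁=(c·0.184−b)/D = (48.858830·0.184−7.412947)/8.005366 = 0.197003
λ₂=(a−b·0.184)/D = (1.288552−7.412947·0.184)/8.005366 = -0.009422
w* = 0.197003·p + -0.009422·q:
  w_0 = 0.197003·2.2916 + -0.009422·9.8116 = 0.3590  (Intel)
  w_1 = 0.197003·2.5921 + -0.009422·12.5884 = 0.3920  (Nike)
  w_2 = 0.197003·-0.0522 + -0.009422·8.9220 = -0.0944  (Kellogg)
  w_3 = 0.197003·2.5815 + -0.009422·17.5369 = 0.3433  (GE)
Σw_i=1.0000  μᵀw=0.1840
σ²=wᵀΣw=λ₁·μ_p+λ₂ = 0.197003·0.184 + -0.009422 = 0.026826 ≈ 0.0268


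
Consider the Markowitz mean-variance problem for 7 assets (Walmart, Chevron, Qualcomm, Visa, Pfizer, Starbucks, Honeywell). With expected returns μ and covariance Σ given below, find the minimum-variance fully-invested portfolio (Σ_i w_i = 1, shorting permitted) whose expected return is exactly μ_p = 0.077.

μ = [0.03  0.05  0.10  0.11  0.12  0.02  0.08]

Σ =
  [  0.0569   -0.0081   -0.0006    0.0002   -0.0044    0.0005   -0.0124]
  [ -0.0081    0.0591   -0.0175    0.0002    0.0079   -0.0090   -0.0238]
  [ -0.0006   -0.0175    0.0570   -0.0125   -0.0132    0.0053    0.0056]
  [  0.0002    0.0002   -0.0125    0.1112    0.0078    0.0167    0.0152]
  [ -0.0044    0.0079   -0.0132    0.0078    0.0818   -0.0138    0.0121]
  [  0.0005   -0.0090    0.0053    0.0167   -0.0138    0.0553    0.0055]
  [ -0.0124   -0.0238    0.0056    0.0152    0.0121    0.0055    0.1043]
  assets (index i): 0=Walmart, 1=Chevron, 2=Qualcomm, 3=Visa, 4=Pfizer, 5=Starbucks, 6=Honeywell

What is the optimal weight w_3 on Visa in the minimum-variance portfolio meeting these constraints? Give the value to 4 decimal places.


x=Σ⁻¹μ = [1.1543  2.0409  2.8716  1.0096  1.6449  0.4287  0.8552]
y=Σ⁻¹𝟙 = [27.7055  37.3779  30.6630  5.7945  15.7819  21.5791  15.9512]
a=μᵀx=0.809270  b=𝟙ᵀx=10.005250  c=𝟙ᵀy=154.853014  D=ac−b²=25.212844
λ₁=(c·0.077−b)/D = (154.853014·0.077−10.005250)/25.212844 = 0.076089
λ₂=(a−b·0.077)/D = (0.809270−10.005250·0.077)/25.212844 = 0.001541
w* = 0.076089·x + 0.001541·y:
  w_0 = 0.076089·1.1543 + 0.001541·27.7055 = 0.1305  (Walmart)
  w_1 = 0.076089·2.0409 + 0.001541·37.3779 = 0.2129  (Chevron)
  w_2 = 0.076089·2.8716 + 0.001541·30.6630 = 0.2658  (Qualcomm)
  w_3 = 0.076089·1.0096 + 0.001541·5.7945 = 0.0858  (Visa)
  w_4 = 0.076089·1.6449 + 0.001541·15.7819 = 0.1495  (Pfizer)
  w_5 = 0.076089·0.4287 + 0.001541·21.5791 = 0.0659  (Starbucks)
  w_6 = 0.076089·0.8552 + 0.001541·15.9512 = 0.0897  (Honeywell)
Σw_i=1.0000  μᵀw=0.0770
σ²=wᵀΣw=λ₁·μ_p+λ₂ = 0.076089·0.077 + 0.001541 = 0.007400 ≈ 0.0074

0.0858


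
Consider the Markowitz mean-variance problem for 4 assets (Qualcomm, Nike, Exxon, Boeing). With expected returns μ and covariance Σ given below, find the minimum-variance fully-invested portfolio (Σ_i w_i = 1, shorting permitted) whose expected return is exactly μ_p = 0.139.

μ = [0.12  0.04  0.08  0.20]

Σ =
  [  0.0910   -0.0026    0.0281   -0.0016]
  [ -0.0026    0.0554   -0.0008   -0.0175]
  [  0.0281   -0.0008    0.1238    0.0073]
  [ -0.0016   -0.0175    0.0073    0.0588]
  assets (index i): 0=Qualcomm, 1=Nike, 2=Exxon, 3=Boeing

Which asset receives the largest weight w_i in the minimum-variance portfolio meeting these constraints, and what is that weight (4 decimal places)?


p=Σ⁻¹μ = [1.4182  2.0671  0.0993  4.0428]
q=Σ⁻¹𝟙 = [10.8370  26.3989  4.3366  24.6201]
a=μᵀp=1.069371  b=𝟙ᵀp=7.627349  c=𝟙ᵀq=66.192622  D=ac−b²=12.607994
λ₁=(c·0.139−b)/D = (66.192622·0.139−7.627349)/12.607994 = 0.124796
λ₂=(a−b·0.139)/D = (1.069371−7.627349·0.139)/12.607994 = 0.000727
w* = 0.124796·p + 0.000727·q:
  w_0 = 0.124796·1.4182 + 0.000727·10.8370 = 0.1849  (Qualcomm)
  w_1 = 0.124796·2.0671 + 0.000727·26.3989 = 0.2772  (Nike)
  w_2 = 0.124796·0.0993 + 0.000727·4.3366 = 0.0155  (Exxon)
  w_3 = 0.124796·4.0428 + 0.000727·24.6201 = 0.5224  (Boeing)
Σw_i=1.0000  μᵀw=0.1390
σ²=wᵀΣw=λ₁·μ_p+λ₂ = 0.124796·0.139 + 0.000727 = 0.018074 ≈ 0.0181

Boeing (0.5224)


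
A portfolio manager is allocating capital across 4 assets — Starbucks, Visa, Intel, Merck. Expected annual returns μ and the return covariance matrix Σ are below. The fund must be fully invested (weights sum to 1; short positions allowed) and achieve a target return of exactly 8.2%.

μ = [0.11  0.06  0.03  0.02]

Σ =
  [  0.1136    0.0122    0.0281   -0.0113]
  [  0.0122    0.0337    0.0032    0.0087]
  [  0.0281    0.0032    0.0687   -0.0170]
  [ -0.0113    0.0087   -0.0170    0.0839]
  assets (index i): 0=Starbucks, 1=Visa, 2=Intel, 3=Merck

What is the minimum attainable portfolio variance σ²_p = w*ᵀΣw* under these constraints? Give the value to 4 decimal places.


x=Σ⁻¹μ = [0.8150  1.4200  0.0915  0.2194]
y=Σ⁻¹𝟙 = [3.8403  23.4738  15.1253  13.0668]
a=μᵀx=0.181986  b=𝟙ᵀx=2.545951  c=𝟙ᵀy=55.506132  D=ac−b²=3.619454
λ₁=(c·0.082−b)/D = (55.506132·0.082−2.545951)/3.619454 = 0.554103
λ₂=(a−b·0.082)/D = (0.181986−2.545951·0.082)/3.619454 = -0.007400
w* = 0.554103·x + -0.007400·y:
  w_0 = 0.554103·0.8150 + -0.007400·3.8403 = 0.4232  (Starbucks)
  w_1 = 0.554103·1.4200 + -0.007400·23.4738 = 0.6132  (Visa)
  w_2 = 0.554103·0.0915 + -0.007400·15.1253 = -0.0612  (Intel)
  w_3 = 0.554103·0.2194 + -0.007400·13.0668 = 0.0249  (Merck)
Σw_i=1.0000  μᵀw=0.0820
σ²=wᵀΣw=λ₁·μ_p+λ₂ = 0.554103·0.082 + -0.007400 = 0.038037 ≈ 0.0380

0.0380


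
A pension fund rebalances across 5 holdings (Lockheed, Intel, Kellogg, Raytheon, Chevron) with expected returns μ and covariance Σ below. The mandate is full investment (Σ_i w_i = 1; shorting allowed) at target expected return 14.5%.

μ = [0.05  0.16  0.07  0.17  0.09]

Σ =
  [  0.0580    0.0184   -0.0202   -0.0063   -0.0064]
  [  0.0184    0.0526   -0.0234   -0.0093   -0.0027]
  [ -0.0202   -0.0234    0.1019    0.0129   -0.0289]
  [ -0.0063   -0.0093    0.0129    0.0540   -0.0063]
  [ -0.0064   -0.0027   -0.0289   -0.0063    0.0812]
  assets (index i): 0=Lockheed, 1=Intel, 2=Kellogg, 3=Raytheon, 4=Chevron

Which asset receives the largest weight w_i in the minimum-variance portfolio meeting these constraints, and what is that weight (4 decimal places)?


Intel (0.4064)

x=Σ⁻¹μ = [0.8380  4.4583  2.0633  3.7952  2.3515]
y=Σ⁻¹𝟙 = [22.5077  27.6333  25.0033  22.9272  25.6859]
a=μᵀx=1.756472  b=𝟙ᵀx=13.506287  c=𝟙ᵀy=123.757312  D=ac−b²=34.956495
λ₁=(c·0.145−b)/D = (123.757312·0.145−13.506287)/34.956495 = 0.126973
λ₂=(a−b·0.145)/D = (1.756472−13.506287·0.145)/34.956495 = -0.005777
w* = 0.126973·x + -0.005777·y:
  w_0 = 0.126973·0.8380 + -0.005777·22.5077 = -0.0236  (Lockheed)
  w_1 = 0.126973·4.4583 + -0.005777·27.6333 = 0.4064  (Intel)
  w_2 = 0.126973·2.0633 + -0.005777·25.0033 = 0.1175  (Kellogg)
  w_3 = 0.126973·3.7952 + -0.005777·22.9272 = 0.3494  (Raytheon)
  w_4 = 0.126973·2.3515 + -0.005777·25.6859 = 0.1502  (Chevron)
Σw_i=1.0000  μᵀw=0.1450
σ²=wᵀΣw=λ₁·μ_p+λ₂ = 0.126973·0.145 + -0.005777 = 0.012634 ≈ 0.0126


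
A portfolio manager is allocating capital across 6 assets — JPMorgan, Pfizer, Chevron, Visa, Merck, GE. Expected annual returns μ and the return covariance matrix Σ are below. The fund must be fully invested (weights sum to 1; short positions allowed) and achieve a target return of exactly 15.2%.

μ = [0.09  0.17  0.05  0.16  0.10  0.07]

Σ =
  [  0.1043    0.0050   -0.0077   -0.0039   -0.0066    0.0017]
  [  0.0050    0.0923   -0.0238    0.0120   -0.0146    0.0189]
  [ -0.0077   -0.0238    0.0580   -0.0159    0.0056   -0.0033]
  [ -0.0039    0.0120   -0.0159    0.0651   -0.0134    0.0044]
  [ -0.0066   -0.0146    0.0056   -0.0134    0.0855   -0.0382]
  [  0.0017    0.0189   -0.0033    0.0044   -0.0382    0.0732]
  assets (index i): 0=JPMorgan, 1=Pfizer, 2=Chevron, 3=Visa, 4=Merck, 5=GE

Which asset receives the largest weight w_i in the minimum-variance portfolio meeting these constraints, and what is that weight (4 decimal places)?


x=Σ⁻¹μ = [1.2196  2.1059  2.6069  3.2246  2.7327  1.7340]
y=Σ⁻¹𝟙 = [13.4613  14.1537  30.3951  25.0878  27.8580  24.0943]
a=μᵀx=1.508715  b=𝟙ᵀx=13.623851  c=𝟙ᵀy=135.050181  D=ac−b²=18.142875
λ₁=(c·0.152−b)/D = (135.050181·0.152−13.623851)/18.142875 = 0.380523
λ₂=(a−b·0.152)/D = (1.508715−13.623851·0.152)/18.142875 = -0.030982
w* = 0.380523·x + -0.030982·y:
  w_0 = 0.380523·1.2196 + -0.030982·13.4613 = 0.0470  (JPMorgan)
  w_1 = 0.380523·2.1059 + -0.030982·14.1537 = 0.3628  (Pfizer)
  w_2 = 0.380523·2.6069 + -0.030982·30.3951 = 0.0503  (Chevron)
  w_3 = 0.380523·3.2246 + -0.030982·25.0878 = 0.4498  (Visa)
  w_4 = 0.380523·2.7327 + -0.030982·27.8580 = 0.1767  (Merck)
  w_5 = 0.380523·1.7340 + -0.030982·24.0943 = -0.0867  (GE)
Σw_i=1.0000  μᵀw=0.1520
σ²=wᵀΣw=λ₁·μ_p+λ₂ = 0.380523·0.152 + -0.030982 = 0.026857 ≈ 0.0269

Visa (0.4498)


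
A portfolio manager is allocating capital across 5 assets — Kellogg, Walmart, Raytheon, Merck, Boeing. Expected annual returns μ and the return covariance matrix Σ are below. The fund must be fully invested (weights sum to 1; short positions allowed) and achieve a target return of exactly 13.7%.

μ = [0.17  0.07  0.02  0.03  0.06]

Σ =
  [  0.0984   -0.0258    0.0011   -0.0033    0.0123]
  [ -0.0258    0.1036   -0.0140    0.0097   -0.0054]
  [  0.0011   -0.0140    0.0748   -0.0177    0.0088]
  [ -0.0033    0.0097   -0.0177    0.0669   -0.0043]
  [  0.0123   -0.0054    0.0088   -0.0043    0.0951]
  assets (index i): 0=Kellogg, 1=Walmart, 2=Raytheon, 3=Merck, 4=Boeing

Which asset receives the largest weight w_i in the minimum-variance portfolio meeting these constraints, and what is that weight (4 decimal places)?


Kellogg (0.6579)

u=Σ⁻¹μ = [2.0079  1.2203  0.5456  0.5415  0.4145]
v=Σ⁻¹𝟙 = [13.2324  14.2176  19.3613  19.2199  8.6886]
a=μᵀu=0.478789  b=𝟙ᵀu=4.729881  c=𝟙ᵀv=74.719755  D=ac−b²=13.403216
λ₁=(c·0.137−b)/D = (74.719755·0.137−4.729881)/13.403216 = 0.410851
λ₂=(a−b·0.137)/D = (0.478789−4.729881·0.137)/13.403216 = -0.012624
w* = 0.410851·u + -0.012624·v:
  w_0 = 0.410851·2.0079 + -0.012624·13.2324 = 0.6579  (Kellogg)
  w_1 = 0.410851·1.2203 + -0.012624·14.2176 = 0.3219  (Walmart)
  w_2 = 0.410851·0.5456 + -0.012624·19.3613 = -0.0202  (Raytheon)
  w_3 = 0.410851·0.5415 + -0.012624·19.2199 = -0.0201  (Merck)
  w_4 = 0.410851·0.4145 + -0.012624·8.6886 = 0.0606  (Boeing)
Σw_i=1.0000  μᵀw=0.1370
σ²=wᵀΣw=λ₁·μ_p+λ₂ = 0.410851·0.137 + -0.012624 = 0.043662 ≈ 0.0437


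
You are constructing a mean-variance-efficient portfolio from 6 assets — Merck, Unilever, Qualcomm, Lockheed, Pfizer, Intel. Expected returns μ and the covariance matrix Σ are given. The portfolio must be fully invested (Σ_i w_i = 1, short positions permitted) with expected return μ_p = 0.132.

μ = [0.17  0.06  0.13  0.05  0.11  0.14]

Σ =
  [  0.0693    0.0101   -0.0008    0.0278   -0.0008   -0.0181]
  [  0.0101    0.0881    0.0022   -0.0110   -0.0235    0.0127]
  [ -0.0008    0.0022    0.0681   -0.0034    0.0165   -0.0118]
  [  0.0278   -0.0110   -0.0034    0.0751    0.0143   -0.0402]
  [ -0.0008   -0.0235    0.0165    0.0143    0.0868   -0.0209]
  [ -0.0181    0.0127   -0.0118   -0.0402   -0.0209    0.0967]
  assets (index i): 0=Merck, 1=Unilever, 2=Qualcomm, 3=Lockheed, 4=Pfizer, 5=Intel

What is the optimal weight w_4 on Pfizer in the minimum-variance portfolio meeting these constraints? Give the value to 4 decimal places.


0.1413

x=Σ⁻¹μ = [2.7671  0.4314  2.1208  1.0884  1.5381  2.9527]
y=Σ⁻¹𝟙 = [10.3212  12.7822  16.4492  22.8856  14.2457  25.1946]
a=μᵀx=1.408985  b=𝟙ᵀx=10.898483  c=𝟙ᵀy=101.878554  D=ac−b²=24.768449
λ₁=(c·0.132−b)/D = (101.878554·0.132−10.898483)/24.768449 = 0.102933
λ₂=(a−b·0.132)/D = (1.408985−10.898483·0.132)/24.768449 = -0.001196
w* = 0.102933·x + -0.001196·y:
  w_0 = 0.102933·2.7671 + -0.001196·10.3212 = 0.2725  (Merck)
  w_1 = 0.102933·0.4314 + -0.001196·12.7822 = 0.0291  (Unilever)
  w_2 = 0.102933·2.1208 + -0.001196·16.4492 = 0.1986  (Qualcomm)
  w_3 = 0.102933·1.0884 + -0.001196·22.8856 = 0.0847  (Lockheed)
  w_4 = 0.102933·1.5381 + -0.001196·14.2457 = 0.1413  (Pfizer)
  w_5 = 0.102933·2.9527 + -0.001196·25.1946 = 0.2738  (Intel)
Σw_i=1.0000  μᵀw=0.1320
σ²=wᵀΣw=λ₁·μ_p+λ₂ = 0.102933·0.132 + -0.001196 = 0.012391 ≈ 0.0124


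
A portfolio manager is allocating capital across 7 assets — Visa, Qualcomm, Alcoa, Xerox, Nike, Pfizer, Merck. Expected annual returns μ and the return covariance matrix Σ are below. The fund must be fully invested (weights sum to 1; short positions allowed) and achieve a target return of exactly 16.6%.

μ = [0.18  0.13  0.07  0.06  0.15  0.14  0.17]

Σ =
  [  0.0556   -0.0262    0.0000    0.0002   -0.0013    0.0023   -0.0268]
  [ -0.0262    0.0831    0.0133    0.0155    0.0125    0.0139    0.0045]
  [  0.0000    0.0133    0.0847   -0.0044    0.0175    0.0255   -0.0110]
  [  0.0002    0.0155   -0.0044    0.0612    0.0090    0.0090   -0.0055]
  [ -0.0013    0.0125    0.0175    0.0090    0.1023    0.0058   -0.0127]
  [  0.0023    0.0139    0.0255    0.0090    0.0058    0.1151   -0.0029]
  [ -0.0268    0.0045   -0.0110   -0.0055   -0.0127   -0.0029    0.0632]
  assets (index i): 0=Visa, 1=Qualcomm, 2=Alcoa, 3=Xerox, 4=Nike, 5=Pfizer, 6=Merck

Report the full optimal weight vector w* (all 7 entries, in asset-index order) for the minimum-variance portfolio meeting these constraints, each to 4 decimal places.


0.4021  0.1636  0.0046  -0.0172  0.0954  0.0335  0.3180

x=Σ⁻¹μ = [7.7569  3.1232  0.6317  0.4269  1.7855  0.5793  6.2893]
y=Σ⁻¹𝟙 = [45.3012  17.7431  12.1747  14.3440  9.5686  2.3259  39.1663]
a=μᵀx=3.290214  b=𝟙ᵀx=20.592868  c=𝟙ᵀy=140.623785  D=ac−b²=38.616085
λ₁=(c·0.166−b)/D = (140.623785·0.166−20.592868)/38.616085 = 0.071231
λ₂=(a−b·0.166)/D = (3.290214−20.592868·0.166)/38.616085 = -0.003320
w* = 0.071231·x + -0.003320·y:
  w_0 = 0.071231·7.7569 + -0.003320·45.3012 = 0.4021  (Visa)
  w_1 = 0.071231·3.1232 + -0.003320·17.7431 = 0.1636  (Qualcomm)
  w_2 = 0.071231·0.6317 + -0.003320·12.1747 = 0.0046  (Alcoa)
  w_3 = 0.071231·0.4269 + -0.003320·14.3440 = -0.0172  (Xerox)
  w_4 = 0.071231·1.7855 + -0.003320·9.5686 = 0.0954  (Nike)
  w_5 = 0.071231·0.5793 + -0.003320·2.3259 = 0.0335  (Pfizer)
  w_6 = 0.071231·6.2893 + -0.003320·39.1663 = 0.3180  (Merck)
Σw_i=1.0000  μᵀw=0.1660
σ²=wᵀΣw=λ₁·μ_p+λ₂ = 0.071231·0.166 + -0.003320 = 0.008505 ≈ 0.0085


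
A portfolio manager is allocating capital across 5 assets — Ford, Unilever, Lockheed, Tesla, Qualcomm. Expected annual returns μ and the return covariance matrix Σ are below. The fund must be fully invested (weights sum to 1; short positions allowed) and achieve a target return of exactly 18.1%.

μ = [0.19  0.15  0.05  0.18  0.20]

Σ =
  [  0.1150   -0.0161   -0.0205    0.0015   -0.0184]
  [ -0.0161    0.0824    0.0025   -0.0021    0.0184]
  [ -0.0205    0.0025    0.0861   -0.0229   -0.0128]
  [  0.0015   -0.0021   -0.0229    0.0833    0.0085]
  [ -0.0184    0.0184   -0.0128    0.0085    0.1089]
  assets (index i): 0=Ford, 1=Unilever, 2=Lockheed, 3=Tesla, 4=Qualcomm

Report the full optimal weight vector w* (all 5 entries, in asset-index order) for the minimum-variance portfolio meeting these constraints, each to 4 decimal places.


0.2907  0.1808  0.0134  0.2520  0.2630

g=Σ⁻¹μ = [2.5795  1.8771  2.1136  2.5381  2.0055]
h=Σ⁻¹𝟙 = [15.7332  12.5657  21.0605  16.7169  10.8886]
a=μᵀg=1.735333  b=𝟙ᵀg=11.113945  c=𝟙ᵀh=76.964861  D=ac−b²=10.039918
λ₁=(c·0.181−b)/D = (76.964861·0.181−11.113945)/10.039918 = 0.280550
λ₂=(a−b·0.181)/D = (1.735333−11.113945·0.181)/10.039918 = -0.027519
w* = 0.280550·g + -0.027519·h:
  w_0 = 0.280550·2.5795 + -0.027519·15.7332 = 0.2907  (Ford)
  w_1 = 0.280550·1.8771 + -0.027519·12.5657 = 0.1808  (Unilever)
  w_2 = 0.280550·2.1136 + -0.027519·21.0605 = 0.0134  (Lockheed)
  w_3 = 0.280550·2.5381 + -0.027519·16.7169 = 0.2520  (Tesla)
  w_4 = 0.280550·2.0055 + -0.027519·10.8886 = 0.2630  (Qualcomm)
Σw_i=1.0000  μᵀw=0.1810
σ²=wᵀΣw=λ₁·μ_p+λ₂ = 0.280550·0.181 + -0.027519 = 0.023260 ≈ 0.0233


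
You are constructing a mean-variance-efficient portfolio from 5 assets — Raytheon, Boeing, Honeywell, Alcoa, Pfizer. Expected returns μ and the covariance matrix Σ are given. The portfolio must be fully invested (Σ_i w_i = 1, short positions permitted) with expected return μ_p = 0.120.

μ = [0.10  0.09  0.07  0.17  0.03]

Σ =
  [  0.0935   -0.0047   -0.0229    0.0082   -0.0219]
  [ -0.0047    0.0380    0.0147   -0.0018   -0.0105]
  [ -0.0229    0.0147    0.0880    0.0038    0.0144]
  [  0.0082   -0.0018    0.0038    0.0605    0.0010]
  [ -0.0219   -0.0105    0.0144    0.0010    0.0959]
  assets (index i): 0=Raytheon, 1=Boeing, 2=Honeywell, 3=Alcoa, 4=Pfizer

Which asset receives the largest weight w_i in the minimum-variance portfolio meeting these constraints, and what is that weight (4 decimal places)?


g=Σ⁻¹μ = [1.2635  2.7105  0.4238  2.6794  0.8066]
h=Σ⁻¹𝟙 = [16.5731  30.7673  7.2375  14.4733  16.3432]
a=μᵀg=0.879652  b=𝟙ᵀg=7.883751  c=𝟙ᵀh=85.394407  D=ac−b²=12.963827
λ₁=(c·0.120−b)/D = (85.394407·0.120−7.883751)/12.963827 = 0.182321
λ₂=(a−b·0.120)/D = (0.879652−7.883751·0.120)/12.963827 = -0.005122
w* = 0.182321·g + -0.005122·h:
  w_0 = 0.182321·1.2635 + -0.005122·16.5731 = 0.1455  (Raytheon)
  w_1 = 0.182321·2.7105 + -0.005122·30.7673 = 0.3366  (Boeing)
  w_2 = 0.182321·0.4238 + -0.005122·7.2375 = 0.0402  (Honeywell)
  w_3 = 0.182321·2.6794 + -0.005122·14.4733 = 0.4144  (Alcoa)
  w_4 = 0.182321·0.8066 + -0.005122·16.3432 = 0.0633  (Pfizer)
Σw_i=1.0000  μᵀw=0.1200
σ²=wᵀΣw=λ₁·μ_p+λ₂ = 0.182321·0.120 + -0.005122 = 0.016757 ≈ 0.0168

Alcoa (0.4144)


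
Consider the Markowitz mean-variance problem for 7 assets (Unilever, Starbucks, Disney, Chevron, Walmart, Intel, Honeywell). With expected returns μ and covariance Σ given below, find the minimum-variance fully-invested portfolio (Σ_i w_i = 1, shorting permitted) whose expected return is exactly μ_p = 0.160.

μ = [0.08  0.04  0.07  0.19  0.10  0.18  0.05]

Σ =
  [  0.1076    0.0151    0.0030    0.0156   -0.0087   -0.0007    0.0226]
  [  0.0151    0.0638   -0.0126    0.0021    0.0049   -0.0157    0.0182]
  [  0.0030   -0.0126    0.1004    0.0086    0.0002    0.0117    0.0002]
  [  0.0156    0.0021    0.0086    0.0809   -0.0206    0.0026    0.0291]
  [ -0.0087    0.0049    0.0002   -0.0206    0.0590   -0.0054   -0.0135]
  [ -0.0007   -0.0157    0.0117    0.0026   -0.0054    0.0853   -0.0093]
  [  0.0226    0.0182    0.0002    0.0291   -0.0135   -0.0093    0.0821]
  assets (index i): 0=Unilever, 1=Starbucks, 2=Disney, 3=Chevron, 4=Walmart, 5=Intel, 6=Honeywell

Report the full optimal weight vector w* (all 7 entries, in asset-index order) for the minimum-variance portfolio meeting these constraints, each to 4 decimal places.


u=Σ⁻¹μ = [0.4499  0.8191  0.2636  2.8693  2.9139  2.3287  0.0289]
v=Σ⁻¹𝟙 = [5.3441  15.2195  8.7665  12.5849  24.2162  15.4515  8.5855]
a=μᵀu=1.344363  b=𝟙ᵀu=9.673266  c=𝟙ᵀv=90.168310  D=ac−b²=27.646887
λ₁=(c·0.160−b)/D = (90.168310·0.160−9.673266)/27.646887 = 0.171942
λ₂=(a−b·0.160)/D = (1.344363−9.673266·0.160)/27.646887 = -0.007356
w* = 0.171942·u + -0.007356·v:
  w_0 = 0.171942·0.4499 + -0.007356·5.3441 = 0.0380  (Unilever)
  w_1 = 0.171942·0.8191 + -0.007356·15.2195 = 0.0289  (Starbucks)
  w_2 = 0.171942·0.2636 + -0.007356·8.7665 = -0.0192  (Disney)
  w_3 = 0.171942·2.8693 + -0.007356·12.5849 = 0.4008  (Chevron)
  w_4 = 0.171942·2.9139 + -0.007356·24.2162 = 0.3229  (Walmart)
  w_5 = 0.171942·2.3287 + -0.007356·15.4515 = 0.2867  (Intel)
  w_6 = 0.171942·0.0289 + -0.007356·8.5855 = -0.0582  (Honeywell)
Σw_i=1.0000  μᵀw=0.1600
σ²=wᵀΣw=λ₁·μ_p+λ₂ = 0.171942·0.160 + -0.007356 = 0.020155 ≈ 0.0202

0.0380  0.0289  -0.0192  0.4008  0.3229  0.2867  -0.0582


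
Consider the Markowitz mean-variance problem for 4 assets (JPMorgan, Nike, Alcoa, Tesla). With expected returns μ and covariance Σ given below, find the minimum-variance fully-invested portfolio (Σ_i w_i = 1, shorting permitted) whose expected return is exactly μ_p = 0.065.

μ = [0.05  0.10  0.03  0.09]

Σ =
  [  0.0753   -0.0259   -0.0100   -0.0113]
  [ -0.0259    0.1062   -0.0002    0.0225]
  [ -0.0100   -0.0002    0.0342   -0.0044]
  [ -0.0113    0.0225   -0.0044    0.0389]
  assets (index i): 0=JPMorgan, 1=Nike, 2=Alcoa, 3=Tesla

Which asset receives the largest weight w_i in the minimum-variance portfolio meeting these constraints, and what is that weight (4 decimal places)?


g=Σ⁻¹μ = [1.5280  0.7905  1.6485  2.4867]
h=Σ⁻¹𝟙 = [26.8348  9.0592  41.3774  32.9424]
a=μᵀg=0.428715  b=𝟙ᵀg=6.453801  c=𝟙ᵀh=110.213796  D=ac−b²=5.598706
λ₁=(c·0.065−b)/D = (110.213796·0.065−6.453801)/5.598706 = 0.126832
λ₂=(a−b·0.065)/D = (0.428715−6.453801·0.065)/5.598706 = 0.001646
w* = 0.126832·g + 0.001646·h:
  w_0 = 0.126832·1.5280 + 0.001646·26.8348 = 0.2380  (JPMorgan)
  w_1 = 0.126832·0.7905 + 0.001646·9.0592 = 0.1152  (Nike)
  w_2 = 0.126832·1.6485 + 0.001646·41.3774 = 0.2772  (Alcoa)
  w_3 = 0.126832·2.4867 + 0.001646·32.9424 = 0.3696  (Tesla)
Σw_i=1.0000  μᵀw=0.0650
σ²=wᵀΣw=λ₁·μ_p+λ₂ = 0.126832·0.065 + 0.001646 = 0.009890 ≈ 0.0099

Tesla (0.3696)


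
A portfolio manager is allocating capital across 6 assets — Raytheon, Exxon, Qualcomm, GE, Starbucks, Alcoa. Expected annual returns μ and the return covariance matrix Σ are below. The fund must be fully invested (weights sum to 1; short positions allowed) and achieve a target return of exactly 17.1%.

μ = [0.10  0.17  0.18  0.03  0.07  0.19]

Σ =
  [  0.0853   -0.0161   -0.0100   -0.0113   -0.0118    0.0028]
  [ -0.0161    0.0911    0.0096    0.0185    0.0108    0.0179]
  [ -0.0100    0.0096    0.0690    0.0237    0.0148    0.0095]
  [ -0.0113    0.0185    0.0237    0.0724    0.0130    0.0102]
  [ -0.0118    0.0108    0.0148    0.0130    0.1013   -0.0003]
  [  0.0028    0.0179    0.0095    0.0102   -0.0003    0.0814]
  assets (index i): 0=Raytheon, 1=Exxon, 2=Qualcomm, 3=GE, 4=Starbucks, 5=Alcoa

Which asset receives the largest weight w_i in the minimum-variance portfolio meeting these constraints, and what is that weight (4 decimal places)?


g=Σ⁻¹μ = [1.6784  1.6858  2.6033  -0.9299  0.4509  1.7201]
h=Σ⁻¹𝟙 = [16.5396  8.6639  9.9748  8.3363  8.3701  7.6330]
a=μᵀg=1.253495  b=𝟙ᵀg=7.208558  c=𝟙ᵀh=59.517696  D=ac−b²=22.641834
λ₁=(c·0.171−b)/D = (59.517696·0.171−7.208558)/22.641834 = 0.131128
λ₂=(a−b·0.171)/D = (1.253495−7.208558·0.171)/22.641834 = 0.000920
w* = 0.131128·g + 0.000920·h:
  w_0 = 0.131128·1.6784 + 0.000920·16.5396 = 0.2353  (Raytheon)
  w_1 = 0.131128·1.6858 + 0.000920·8.6639 = 0.2290  (Exxon)
  w_2 = 0.131128·2.6033 + 0.000920·9.9748 = 0.3505  (Qualcomm)
  w_3 = 0.131128·-0.9299 + 0.000920·8.3363 = -0.1143  (GE)
  w_4 = 0.131128·0.4509 + 0.000920·8.3701 = 0.0668  (Starbucks)
  w_5 = 0.131128·1.7201 + 0.000920·7.6330 = 0.2326  (Alcoa)
Σw_i=1.0000  μᵀw=0.1710
σ²=wᵀΣw=λ₁·μ_p+λ₂ = 0.131128·0.171 + 0.000920 = 0.023343 ≈ 0.0233

Qualcomm (0.3505)


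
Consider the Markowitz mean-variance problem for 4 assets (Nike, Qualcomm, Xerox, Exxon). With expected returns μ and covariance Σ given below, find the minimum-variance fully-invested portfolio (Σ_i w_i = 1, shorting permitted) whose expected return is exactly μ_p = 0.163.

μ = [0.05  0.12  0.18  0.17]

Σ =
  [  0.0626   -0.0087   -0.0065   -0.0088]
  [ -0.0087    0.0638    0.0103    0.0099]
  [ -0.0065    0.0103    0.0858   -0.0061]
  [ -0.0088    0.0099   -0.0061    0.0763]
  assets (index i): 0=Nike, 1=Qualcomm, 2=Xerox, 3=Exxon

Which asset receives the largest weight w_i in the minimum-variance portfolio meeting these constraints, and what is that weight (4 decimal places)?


u=Σ⁻¹μ = [1.5573  1.3604  2.2238  2.4089]
v=Σ⁻¹𝟙 = [21.3355  14.2635  12.6059  14.7240]
a=μᵀu=1.050926  b=𝟙ᵀu=7.550525  c=𝟙ᵀv=62.928821  D=ac−b²=9.123121
λ₁=(c·0.163−b)/D = (62.928821·0.163−7.550525)/9.123121 = 0.296705
λ₂=(a−b·0.163)/D = (1.050926−7.550525·0.163)/9.123121 = -0.019709
w* = 0.296705·u + -0.019709·v:
  w_0 = 0.296705·1.5573 + -0.019709·21.3355 = 0.0416  (Nike)
  w_1 = 0.296705·1.3604 + -0.019709·14.2635 = 0.1225  (Qualcomm)
  w_2 = 0.296705·2.2238 + -0.019709·12.6059 = 0.4114  (Xerox)
  w_3 = 0.296705·2.4089 + -0.019709·14.7240 = 0.4245  (Exxon)
Σw_i=1.0000  μᵀw=0.1630
σ²=wᵀΣw=λ₁·μ_p+λ₂ = 0.296705·0.163 + -0.019709 = 0.028654 ≈ 0.0287

Exxon (0.4245)


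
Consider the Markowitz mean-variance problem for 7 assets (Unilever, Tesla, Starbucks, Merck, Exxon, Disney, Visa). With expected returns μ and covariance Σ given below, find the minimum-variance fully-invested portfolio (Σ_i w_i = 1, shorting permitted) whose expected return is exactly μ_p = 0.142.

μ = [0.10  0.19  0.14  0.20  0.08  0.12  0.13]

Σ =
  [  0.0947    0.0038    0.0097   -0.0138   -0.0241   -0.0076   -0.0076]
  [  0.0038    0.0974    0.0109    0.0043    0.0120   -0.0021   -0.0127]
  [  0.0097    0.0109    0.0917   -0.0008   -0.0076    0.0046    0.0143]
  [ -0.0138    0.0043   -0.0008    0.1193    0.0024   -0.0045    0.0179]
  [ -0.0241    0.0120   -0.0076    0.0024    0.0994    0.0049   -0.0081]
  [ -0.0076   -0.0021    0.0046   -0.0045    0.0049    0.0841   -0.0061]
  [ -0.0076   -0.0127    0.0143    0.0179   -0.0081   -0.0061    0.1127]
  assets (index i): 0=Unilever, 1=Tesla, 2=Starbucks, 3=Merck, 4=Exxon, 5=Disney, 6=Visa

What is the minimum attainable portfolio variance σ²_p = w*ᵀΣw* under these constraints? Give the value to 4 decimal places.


0.0143

p=Σ⁻¹μ = [1.6269  1.7763  0.9657  1.6634  1.0367  1.6841  1.2423]
q=Σ⁻¹𝟙 = [16.1025  8.4453  7.0946  8.6798  13.4496  13.5990  10.3346]
a=μᵀp=1.414589  b=𝟙ᵀp=9.995393  c=𝟙ᵀq=77.705281  D=ac−b²=10.013164
λ₁=(c·0.142−b)/D = (77.705281·0.142−9.995393)/10.013164 = 0.103739
λ₂=(a−b·0.142)/D = (1.414589−9.995393·0.142)/10.013164 = -0.000475
w* = 0.103739·p + -0.000475·q:
  w_0 = 0.103739·1.6269 + -0.000475·16.1025 = 0.1611  (Unilever)
  w_1 = 0.103739·1.7763 + -0.000475·8.4453 = 0.1803  (Tesla)
  w_2 = 0.103739·0.9657 + -0.000475·7.0946 = 0.0968  (Starbucks)
  w_3 = 0.103739·1.6634 + -0.000475·8.6798 = 0.1684  (Merck)
  w_4 = 0.103739·1.0367 + -0.000475·13.4496 = 0.1012  (Exxon)
  w_5 = 0.103739·1.6841 + -0.000475·13.5990 = 0.1683  (Disney)
  w_6 = 0.103739·1.2423 + -0.000475·10.3346 = 0.1240  (Visa)
Σw_i=1.0000  μᵀw=0.1420
σ²=wᵀΣw=λ₁·μ_p+λ₂ = 0.103739·0.142 + -0.000475 = 0.014256 ≈ 0.0143


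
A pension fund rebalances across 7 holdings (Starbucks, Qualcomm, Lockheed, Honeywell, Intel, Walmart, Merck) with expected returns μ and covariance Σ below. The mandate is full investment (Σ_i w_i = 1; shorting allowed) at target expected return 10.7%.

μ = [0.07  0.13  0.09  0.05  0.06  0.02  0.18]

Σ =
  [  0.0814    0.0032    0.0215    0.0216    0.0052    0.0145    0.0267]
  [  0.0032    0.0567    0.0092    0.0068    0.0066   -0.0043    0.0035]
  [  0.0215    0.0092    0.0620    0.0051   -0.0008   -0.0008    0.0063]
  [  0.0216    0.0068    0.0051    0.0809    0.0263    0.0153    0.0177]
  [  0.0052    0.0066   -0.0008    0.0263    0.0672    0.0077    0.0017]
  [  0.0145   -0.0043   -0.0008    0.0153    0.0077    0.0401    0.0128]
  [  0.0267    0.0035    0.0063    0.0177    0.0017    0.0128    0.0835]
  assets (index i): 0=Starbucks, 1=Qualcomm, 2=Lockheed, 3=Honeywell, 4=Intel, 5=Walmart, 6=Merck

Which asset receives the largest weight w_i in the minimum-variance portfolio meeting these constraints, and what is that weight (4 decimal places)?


Qualcomm (0.2883)

u=Σ⁻¹μ = [-0.1615  1.9557  1.0413  -0.2931  0.7779  0.0862  2.0799]
v=Σ⁻¹𝟙 = [1.3675  15.4060  13.0833  1.0109  10.3428  22.0364  6.1030]
a=μᵀu=0.744771  b=𝟙ᵀu=5.486373  c=𝟙ᵀv=69.349783  D=ac−b²=21.549423
λ₁=(c·0.107−b)/D = (69.349783·0.107−5.486373)/21.549423 = 0.089750
λ₂=(a−b·0.107)/D = (0.744771−5.486373·0.107)/21.549423 = 0.007319
w* = 0.089750·u + 0.007319·v:
  w_0 = 0.089750·-0.1615 + 0.007319·1.3675 = -0.0045  (Starbucks)
  w_1 = 0.089750·1.9557 + 0.007319·15.4060 = 0.2883  (Qualcomm)
  w_2 = 0.089750·1.0413 + 0.007319·13.0833 = 0.1892  (Lockheed)
  w_3 = 0.089750·-0.2931 + 0.007319·1.0109 = -0.0189  (Honeywell)
  w_4 = 0.089750·0.7779 + 0.007319·10.3428 = 0.1455  (Intel)
  w_5 = 0.089750·0.0862 + 0.007319·22.0364 = 0.1690  (Walmart)
  w_6 = 0.089750·2.0799 + 0.007319·6.1030 = 0.2313  (Merck)
Σw_i=1.0000  μᵀw=0.1070
σ²=wᵀΣw=λ₁·μ_p+λ₂ = 0.089750·0.107 + 0.007319 = 0.016923 ≈ 0.0169


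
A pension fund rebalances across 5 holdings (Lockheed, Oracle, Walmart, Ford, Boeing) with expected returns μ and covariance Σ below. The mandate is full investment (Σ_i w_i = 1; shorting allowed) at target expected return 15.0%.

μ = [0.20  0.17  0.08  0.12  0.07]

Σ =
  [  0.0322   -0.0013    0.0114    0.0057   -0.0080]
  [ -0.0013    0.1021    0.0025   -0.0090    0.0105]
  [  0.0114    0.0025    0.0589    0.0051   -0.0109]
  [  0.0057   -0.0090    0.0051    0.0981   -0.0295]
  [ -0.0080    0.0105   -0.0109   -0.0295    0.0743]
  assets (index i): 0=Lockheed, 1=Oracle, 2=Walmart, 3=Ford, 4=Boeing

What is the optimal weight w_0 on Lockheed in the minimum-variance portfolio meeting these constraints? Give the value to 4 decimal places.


0.4586

p=Σ⁻¹μ = [6.4059  1.6678  0.2927  1.6143  2.0801]
q=Σ⁻¹𝟙 = [29.5947  8.7785  13.9000  15.6739  23.6672]
a=μᵀp=1.927451  b=𝟙ᵀp=12.060847  c=𝟙ᵀq=91.614253  D=ac−b²=31.117904
λ₁=(c·0.150−b)/D = (91.614253·0.150−12.060847)/31.117904 = 0.054030
λ₂=(a−b·0.150)/D = (1.927451−12.060847·0.150)/31.117904 = 0.003802
w* = 0.054030·p + 0.003802·q:
  w_0 = 0.054030·6.4059 + 0.003802·29.5947 = 0.4586  (Lockheed)
  w_1 = 0.054030·1.6678 + 0.003802·8.7785 = 0.1235  (Oracle)
  w_2 = 0.054030·0.2927 + 0.003802·13.9000 = 0.0687  (Walmart)
  w_3 = 0.054030·1.6143 + 0.003802·15.6739 = 0.1468  (Ford)
  w_4 = 0.054030·2.0801 + 0.003802·23.6672 = 0.2024  (Boeing)
Σw_i=1.0000  μᵀw=0.1500
σ²=wᵀΣw=λ₁·μ_p+λ₂ = 0.054030·0.150 + 0.003802 = 0.011907 ≈ 0.0119


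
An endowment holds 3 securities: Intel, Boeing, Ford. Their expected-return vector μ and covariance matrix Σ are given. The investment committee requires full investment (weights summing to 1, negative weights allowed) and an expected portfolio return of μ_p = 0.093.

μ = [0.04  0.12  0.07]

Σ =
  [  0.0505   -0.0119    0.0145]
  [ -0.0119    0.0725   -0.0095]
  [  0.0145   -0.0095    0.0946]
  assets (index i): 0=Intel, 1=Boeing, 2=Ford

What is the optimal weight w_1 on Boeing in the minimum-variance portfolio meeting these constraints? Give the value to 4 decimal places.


0.5804

x=Σ⁻¹μ = [1.0227  1.9248  0.7765]
y=Σ⁻¹𝟙 = [21.5464  18.5259  9.1287]
a=μᵀx=0.326236  b=𝟙ᵀx=3.723965  c=𝟙ᵀy=49.200905  D=ac−b²=2.183193
λ₁=(c·0.093−b)/D = (49.200905·0.093−3.723965)/2.183193 = 0.390126
λ₂=(a−b·0.093)/D = (0.326236−3.723965·0.093)/2.183193 = -0.009203
w* = 0.390126·x + -0.009203·y:
  w_0 = 0.390126·1.0227 + -0.009203·21.5464 = 0.2007  (Intel)
  w_1 = 0.390126·1.9248 + -0.009203·18.5259 = 0.5804  (Boeing)
  w_2 = 0.390126·0.7765 + -0.009203·9.1287 = 0.2189  (Ford)
Σw_i=1.0000  μᵀw=0.0930
σ²=wᵀΣw=λ₁·μ_p+λ₂ = 0.390126·0.093 + -0.009203 = 0.027078 ≈ 0.0271


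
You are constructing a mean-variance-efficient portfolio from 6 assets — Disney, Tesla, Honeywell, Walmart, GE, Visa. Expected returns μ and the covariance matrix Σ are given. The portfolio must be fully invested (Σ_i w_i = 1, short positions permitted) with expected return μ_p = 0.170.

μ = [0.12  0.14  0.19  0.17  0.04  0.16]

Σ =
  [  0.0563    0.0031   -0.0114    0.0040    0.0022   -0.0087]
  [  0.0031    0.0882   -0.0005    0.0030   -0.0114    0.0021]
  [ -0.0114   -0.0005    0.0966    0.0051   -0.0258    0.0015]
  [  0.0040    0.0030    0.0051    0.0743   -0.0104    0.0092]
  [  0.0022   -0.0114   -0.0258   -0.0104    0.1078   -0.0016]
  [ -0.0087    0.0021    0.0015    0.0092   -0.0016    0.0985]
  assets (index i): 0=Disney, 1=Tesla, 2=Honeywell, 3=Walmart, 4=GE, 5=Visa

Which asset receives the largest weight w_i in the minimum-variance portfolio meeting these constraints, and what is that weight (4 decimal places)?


p=Σ⁻¹μ = [2.6186  1.5731  2.5034  1.8906  1.2897  1.6284]
q=Σ⁻¹𝟙 = [20.5932  12.0320  16.1458  11.5763  15.2675  10.6355]
a=μᵀp=1.643637  b=𝟙ᵀp=11.503732  c=𝟙ᵀq=86.250361  D=ac−b²=9.428413
λ₁=(c·0.170−b)/D = (86.250361·0.170−11.503732)/9.428413 = 0.335033
λ₂=(a−b·0.170)/D = (1.643637−11.503732·0.170)/9.428413 = -0.033091
w* = 0.335033·p + -0.033091·q:
  w_0 = 0.335033·2.6186 + -0.033091·20.5932 = 0.1959  (Disney)
  w_1 = 0.335033·1.5731 + -0.033091·12.0320 = 0.1289  (Tesla)
  w_2 = 0.335033·2.5034 + -0.033091·16.1458 = 0.3044  (Honeywell)
  w_3 = 0.335033·1.8906 + -0.033091·11.5763 = 0.2503  (Walmart)
  w_4 = 0.335033·1.2897 + -0.033091·15.2675 = -0.0731  (GE)
  w_5 = 0.335033·1.6284 + -0.033091·10.6355 = 0.1936  (Visa)
Σw_i=1.0000  μᵀw=0.1700
σ²=wᵀΣw=λ₁·μ_p+λ₂ = 0.335033·0.170 + -0.033091 = 0.023864 ≈ 0.0239

Honeywell (0.3044)


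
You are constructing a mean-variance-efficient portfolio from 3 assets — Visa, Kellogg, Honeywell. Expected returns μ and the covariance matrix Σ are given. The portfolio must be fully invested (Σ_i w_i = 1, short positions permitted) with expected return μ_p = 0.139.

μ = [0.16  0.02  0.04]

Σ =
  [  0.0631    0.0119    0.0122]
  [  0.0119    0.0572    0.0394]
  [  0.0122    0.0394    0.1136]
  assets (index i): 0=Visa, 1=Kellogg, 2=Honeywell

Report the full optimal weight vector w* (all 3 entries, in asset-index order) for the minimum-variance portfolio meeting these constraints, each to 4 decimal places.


p=Σ⁻¹μ = [2.5584  -0.3099  0.1848]
q=Σ⁻¹𝟙 = [12.8650  12.7372  3.0035]
a=μᵀp=0.410534  b=𝟙ᵀp=2.433292  c=𝟙ᵀq=28.605761  D=ac−b²=5.822730
λ₁=(c·0.139−b)/D = (28.605761·0.139−2.433292)/5.822730 = 0.264980
λ₂=(a−b·0.139)/D = (0.410534−2.433292·0.139)/5.822730 = 0.012418
w* = 0.264980·p + 0.012418·q:
  w_0 = 0.264980·2.5584 + 0.012418·12.8650 = 0.8377  (Visa)
  w_1 = 0.264980·-0.3099 + 0.012418·12.7372 = 0.0760  (Kellogg)
  w_2 = 0.264980·0.1848 + 0.012418·3.0035 = 0.0863  (Honeywell)
Σw_i=1.0000  μᵀw=0.1390
σ²=wᵀΣw=λ₁·μ_p+λ₂ = 0.264980·0.139 + 0.012418 = 0.049250 ≈ 0.0493

0.8377  0.0760  0.0863


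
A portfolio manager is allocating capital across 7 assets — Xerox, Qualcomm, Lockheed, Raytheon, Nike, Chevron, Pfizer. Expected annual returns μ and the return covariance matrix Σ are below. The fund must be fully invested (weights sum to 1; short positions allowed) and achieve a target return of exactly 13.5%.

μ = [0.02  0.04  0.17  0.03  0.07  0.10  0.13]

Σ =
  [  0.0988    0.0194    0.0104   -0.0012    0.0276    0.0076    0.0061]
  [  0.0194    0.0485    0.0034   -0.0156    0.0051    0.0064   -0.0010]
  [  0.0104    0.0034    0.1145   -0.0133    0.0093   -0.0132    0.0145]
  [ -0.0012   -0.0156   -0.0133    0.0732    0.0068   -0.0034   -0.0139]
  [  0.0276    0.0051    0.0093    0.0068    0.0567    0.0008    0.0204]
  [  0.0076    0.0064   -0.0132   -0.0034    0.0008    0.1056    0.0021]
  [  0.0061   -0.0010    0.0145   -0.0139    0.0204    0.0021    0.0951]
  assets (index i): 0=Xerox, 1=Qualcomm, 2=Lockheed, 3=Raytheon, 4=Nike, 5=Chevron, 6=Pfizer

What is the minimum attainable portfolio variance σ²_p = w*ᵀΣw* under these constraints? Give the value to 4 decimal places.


0.0321

u=Σ⁻¹μ = [-0.4693  1.0955  1.5629  1.1513  0.5218  1.1189  1.2019]
v=Σ⁻¹𝟙 = [1.2692  25.0327  9.7075  22.7126  6.3736  9.5397  10.9588]
a=μᵀu=0.639344  b=𝟙ᵀu=6.183126  c=𝟙ᵀv=85.594301  D=ac−b²=16.493143
λ₁=(c·0.135−b)/D = (85.594301·0.135−6.183126)/16.493143 = 0.325717
λ₂=(a−b·0.135)/D = (0.639344−6.183126·0.135)/16.493143 = -0.011846
w* = 0.325717·u + -0.011846·v:
  w_0 = 0.325717·-0.4693 + -0.011846·1.2692 = -0.1679  (Xerox)
  w_1 = 0.325717·1.0955 + -0.011846·25.0327 = 0.0603  (Qualcomm)
  w_2 = 0.325717·1.5629 + -0.011846·9.7075 = 0.3941  (Lockheed)
  w_3 = 0.325717·1.1513 + -0.011846·22.7126 = 0.1059  (Raytheon)
  w_4 = 0.325717·0.5218 + -0.011846·6.3736 = 0.0945  (Nike)
  w_5 = 0.325717·1.1189 + -0.011846·9.5397 = 0.2514  (Chevron)
  w_6 = 0.325717·1.2019 + -0.011846·10.9588 = 0.2617  (Pfizer)
Σw_i=1.0000  μᵀw=0.1350
σ²=wᵀΣw=λ₁·μ_p+λ₂ = 0.325717·0.135 + -0.011846 = 0.032126 ≈ 0.0321


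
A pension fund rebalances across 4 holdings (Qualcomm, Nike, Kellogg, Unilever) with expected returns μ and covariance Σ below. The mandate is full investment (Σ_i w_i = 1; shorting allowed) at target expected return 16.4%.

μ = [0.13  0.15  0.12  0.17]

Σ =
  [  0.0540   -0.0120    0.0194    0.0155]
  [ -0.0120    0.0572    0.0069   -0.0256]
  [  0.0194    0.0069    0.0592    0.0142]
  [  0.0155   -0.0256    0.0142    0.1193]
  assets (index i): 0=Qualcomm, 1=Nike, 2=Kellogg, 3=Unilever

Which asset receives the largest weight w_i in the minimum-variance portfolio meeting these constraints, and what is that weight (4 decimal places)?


Nike (0.6430)

x=Σ⁻¹μ = [2.6685  4.0106  0.2265  1.9119]
y=Σ⁻¹𝟙 = [19.3692  25.7877  4.9458  10.8107]
a=μᵀx=1.300694  b=𝟙ᵀx=8.817468  c=𝟙ᵀy=60.913420  D=ac−b²=1.481970
λ₁=(c·0.164−b)/D = (60.913420·0.164−8.817468)/1.481970 = 0.791064
λ₂=(a−b·0.164)/D = (1.300694−8.817468·0.164)/1.481970 = -0.098093
w* = 0.791064·x + -0.098093·y:
  w_0 = 0.791064·2.6685 + -0.098093·19.3692 = 0.2109  (Qualcomm)
  w_1 = 0.791064·4.0106 + -0.098093·25.7877 = 0.6430  (Nike)
  w_2 = 0.791064·0.2265 + -0.098093·4.9458 = -0.3060  (Kellogg)
  w_3 = 0.791064·1.9119 + -0.098093·10.8107 = 0.4520  (Unilever)
Σw_i=1.0000  μᵀw=0.1640
σ²=wᵀΣw=λ₁·μ_p+λ₂ = 0.791064·0.164 + -0.098093 = 0.031641 ≈ 0.0316
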